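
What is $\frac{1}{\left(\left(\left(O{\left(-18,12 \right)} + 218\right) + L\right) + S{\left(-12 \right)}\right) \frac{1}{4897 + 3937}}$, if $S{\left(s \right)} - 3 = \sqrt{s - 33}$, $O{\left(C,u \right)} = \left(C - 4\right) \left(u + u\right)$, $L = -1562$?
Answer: $- \frac{2751791}{582201} - \frac{4417 i \sqrt{5}}{582201} \approx -4.7265 - 0.016964 i$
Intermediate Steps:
$O{\left(C,u \right)} = 2 u \left(-4 + C\right)$ ($O{\left(C,u \right)} = \left(-4 + C\right) 2 u = 2 u \left(-4 + C\right)$)
$S{\left(s \right)} = 3 + \sqrt{-33 + s}$ ($S{\left(s \right)} = 3 + \sqrt{s - 33} = 3 + \sqrt{-33 + s}$)
$\frac{1}{\left(\left(\left(O{\left(-18,12 \right)} + 218\right) + L\right) + S{\left(-12 \right)}\right) \frac{1}{4897 + 3937}} = \frac{1}{\left(\left(\left(2 \cdot 12 \left(-4 - 18\right) + 218\right) - 1562\right) + \left(3 + \sqrt{-33 - 12}\right)\right) \frac{1}{4897 + 3937}} = \frac{1}{\left(\left(\left(2 \cdot 12 \left(-22\right) + 218\right) - 1562\right) + \left(3 + \sqrt{-45}\right)\right) \frac{1}{8834}} = \frac{1}{\left(\left(\left(-528 + 218\right) - 1562\right) + \left(3 + 3 i \sqrt{5}\right)\right) \frac{1}{8834}} = \frac{1}{\left(\left(-310 - 1562\right) + \left(3 + 3 i \sqrt{5}\right)\right) \frac{1}{8834}} = \frac{1}{\left(-1872 + \left(3 + 3 i \sqrt{5}\right)\right) \frac{1}{8834}} = \frac{1}{\left(-1869 + 3 i \sqrt{5}\right) \frac{1}{8834}} = \frac{1}{- \frac{267}{1262} + \frac{3 i \sqrt{5}}{8834}}$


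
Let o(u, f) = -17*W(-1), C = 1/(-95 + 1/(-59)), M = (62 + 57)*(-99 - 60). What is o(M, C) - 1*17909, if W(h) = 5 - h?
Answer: -18011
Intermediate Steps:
M = -18921 (M = 119*(-159) = -18921)
C = -59/5606 (C = 1/(-95 - 1/59) = 1/(-5606/59) = -59/5606 ≈ -0.010524)
o(u, f) = -102 (o(u, f) = -17*(5 - 1*(-1)) = -17*(5 + 1) = -17*6 = -102)
o(M, C) - 1*17909 = -102 - 1*17909 = -102 - 17909 = -18011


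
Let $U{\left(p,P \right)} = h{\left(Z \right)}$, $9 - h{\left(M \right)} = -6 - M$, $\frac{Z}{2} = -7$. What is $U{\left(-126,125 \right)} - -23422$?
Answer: $23423$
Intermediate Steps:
$Z = -14$ ($Z = 2 \left(-7\right) = -14$)
$h{\left(M \right)} = 15 + M$ ($h{\left(M \right)} = 9 - \left(-6 - M\right) = 9 + \left(6 + M\right) = 15 + M$)
$U{\left(p,P \right)} = 1$ ($U{\left(p,P \right)} = 15 - 14 = 1$)
$U{\left(-126,125 \right)} - -23422 = 1 - -23422 = 1 + 23422 = 23423$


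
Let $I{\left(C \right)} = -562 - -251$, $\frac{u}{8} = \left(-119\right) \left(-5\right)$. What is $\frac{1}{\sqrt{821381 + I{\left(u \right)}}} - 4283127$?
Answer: $-4283127 + \frac{\sqrt{91230}}{273690} \approx -4.2831 \cdot 10^{6}$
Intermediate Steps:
$u = 4760$ ($u = 8 \left(\left(-119\right) \left(-5\right)\right) = 8 \cdot 595 = 4760$)
$I{\left(C \right)} = -311$ ($I{\left(C \right)} = -562 + 251 = -311$)
$\frac{1}{\sqrt{821381 + I{\left(u \right)}}} - 4283127 = \frac{1}{\sqrt{821381 - 311}} - 4283127 = \frac{1}{\sqrt{821070}} - 4283127 = \frac{1}{3 \sqrt{91230}} - 4283127 = \frac{\sqrt{91230}}{273690} - 4283127 = -4283127 + \frac{\sqrt{91230}}{273690}$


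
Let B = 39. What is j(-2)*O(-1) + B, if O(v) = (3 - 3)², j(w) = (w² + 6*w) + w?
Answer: 39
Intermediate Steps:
j(w) = w² + 7*w
O(v) = 0 (O(v) = 0² = 0)
j(-2)*O(-1) + B = -2*(7 - 2)*0 + 39 = -2*5*0 + 39 = -10*0 + 39 = 0 + 39 = 39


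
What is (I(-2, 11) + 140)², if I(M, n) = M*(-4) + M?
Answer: 21316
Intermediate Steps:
I(M, n) = -3*M (I(M, n) = -4*M + M = -3*M)
(I(-2, 11) + 140)² = (-3*(-2) + 140)² = (6 + 140)² = 146² = 21316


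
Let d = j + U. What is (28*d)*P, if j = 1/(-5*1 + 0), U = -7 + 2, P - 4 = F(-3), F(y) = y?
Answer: -728/5 ≈ -145.60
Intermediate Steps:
P = 1 (P = 4 - 3 = 1)
U = -5
j = -1/5 (j = 1/(-5 + 0) = 1/(-5) = -1/5 ≈ -0.20000)
d = -26/5 (d = -1/5 - 5 = -26/5 ≈ -5.2000)
(28*d)*P = (28*(-26/5))*1 = -728/5*1 = -728/5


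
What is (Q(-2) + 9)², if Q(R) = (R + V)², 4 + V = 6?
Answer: 81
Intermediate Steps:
V = 2 (V = -4 + 6 = 2)
Q(R) = (2 + R)² (Q(R) = (R + 2)² = (2 + R)²)
(Q(-2) + 9)² = ((2 - 2)² + 9)² = (0² + 9)² = (0 + 9)² = 9² = 81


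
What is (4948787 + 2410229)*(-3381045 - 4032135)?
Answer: -54553710230880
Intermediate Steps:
(4948787 + 2410229)*(-3381045 - 4032135) = 7359016*(-7413180) = -54553710230880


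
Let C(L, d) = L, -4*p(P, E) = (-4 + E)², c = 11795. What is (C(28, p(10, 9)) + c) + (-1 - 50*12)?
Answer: 11222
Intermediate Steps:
p(P, E) = -(-4 + E)²/4
(C(28, p(10, 9)) + c) + (-1 - 50*12) = (28 + 11795) + (-1 - 50*12) = 11823 + (-1 - 600) = 11823 - 601 = 11222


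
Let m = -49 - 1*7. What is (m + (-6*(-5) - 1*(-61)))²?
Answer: 1225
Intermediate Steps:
m = -56 (m = -49 - 7 = -56)
(m + (-6*(-5) - 1*(-61)))² = (-56 + (-6*(-5) - 1*(-61)))² = (-56 + (30 + 61))² = (-56 + 91)² = 35² = 1225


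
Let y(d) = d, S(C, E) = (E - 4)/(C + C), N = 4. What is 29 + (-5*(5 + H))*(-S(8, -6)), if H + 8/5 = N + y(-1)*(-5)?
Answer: -39/4 ≈ -9.7500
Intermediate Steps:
S(C, E) = (-4 + E)/(2*C) (S(C, E) = (-4 + E)/((2*C)) = (-4 + E)*(1/(2*C)) = (-4 + E)/(2*C))
H = 37/5 (H = -8/5 + (4 - 1*(-5)) = -8/5 + (4 + 5) = -8/5 + 9 = 37/5 ≈ 7.4000)
29 + (-5*(5 + H))*(-S(8, -6)) = 29 + (-5*(5 + 37/5))*(-(-4 - 6)/(2*8)) = 29 + (-5*62/5)*(-(-10)/(2*8)) = 29 - (-62)*(-5)/8 = 29 - 62*5/8 = 29 - 155/4 = -39/4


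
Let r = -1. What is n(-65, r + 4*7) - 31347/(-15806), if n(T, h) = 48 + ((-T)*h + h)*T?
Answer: -1830018945/15806 ≈ -1.1578e+5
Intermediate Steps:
n(T, h) = 48 + T*(h - T*h) (n(T, h) = 48 + (-T*h + h)*T = 48 + (h - T*h)*T = 48 + T*(h - T*h))
n(-65, r + 4*7) - 31347/(-15806) = (48 - 65*(-1 + 4*7) - 1*(-1 + 4*7)*(-65)²) - 31347/(-15806) = (48 - 65*(-1 + 28) - 1*(-1 + 28)*4225) - 31347*(-1/15806) = (48 - 65*27 - 1*27*4225) + 31347/15806 = (48 - 1755 - 114075) + 31347/15806 = -115782 + 31347/15806 = -1830018945/15806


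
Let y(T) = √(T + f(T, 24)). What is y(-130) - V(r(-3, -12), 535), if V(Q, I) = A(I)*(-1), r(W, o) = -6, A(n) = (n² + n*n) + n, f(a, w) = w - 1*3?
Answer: 572985 + I*√109 ≈ 5.7299e+5 + 10.44*I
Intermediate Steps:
f(a, w) = -3 + w (f(a, w) = w - 3 = -3 + w)
A(n) = n + 2*n² (A(n) = (n² + n²) + n = 2*n² + n = n + 2*n²)
y(T) = √(21 + T) (y(T) = √(T + (-3 + 24)) = √(T + 21) = √(21 + T))
V(Q, I) = -I*(1 + 2*I) (V(Q, I) = (I*(1 + 2*I))*(-1) = -I*(1 + 2*I))
y(-130) - V(r(-3, -12), 535) = √(21 - 130) - (-1)*535*(1 + 2*535) = √(-109) - (-1)*535*(1 + 1070) = I*√109 - (-1)*535*1071 = I*√109 - 1*(-572985) = I*√109 + 572985 = 572985 + I*√109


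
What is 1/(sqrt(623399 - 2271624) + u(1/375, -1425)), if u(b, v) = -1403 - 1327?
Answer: -546/1820225 - I*sqrt(65929)/1820225 ≈ -0.00029996 - 0.00014106*I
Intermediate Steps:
u(b, v) = -2730
1/(sqrt(623399 - 2271624) + u(1/375, -1425)) = 1/(sqrt(623399 - 2271624) - 2730) = 1/(sqrt(-1648225) - 2730) = 1/(5*I*sqrt(65929) - 2730) = 1/(-2730 + 5*I*sqrt(65929))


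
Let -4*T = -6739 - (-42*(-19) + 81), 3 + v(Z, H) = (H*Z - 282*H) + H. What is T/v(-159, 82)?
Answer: -3809/72166 ≈ -0.052781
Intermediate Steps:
v(Z, H) = -3 - 281*H + H*Z (v(Z, H) = -3 + ((H*Z - 282*H) + H) = -3 + ((-282*H + H*Z) + H) = -3 + (-281*H + H*Z) = -3 - 281*H + H*Z)
T = 3809/2 (T = -(-6739 - (-42*(-19) + 81))/4 = -(-6739 - (798 + 81))/4 = -(-6739 - 1*879)/4 = -(-6739 - 879)/4 = -1/4*(-7618) = 3809/2 ≈ 1904.5)
T/v(-159, 82) = 3809/(2*(-3 - 281*82 + 82*(-159))) = 3809/(2*(-3 - 23042 - 13038)) = (3809/2)/(-36083) = (3809/2)*(-1/36083) = -3809/72166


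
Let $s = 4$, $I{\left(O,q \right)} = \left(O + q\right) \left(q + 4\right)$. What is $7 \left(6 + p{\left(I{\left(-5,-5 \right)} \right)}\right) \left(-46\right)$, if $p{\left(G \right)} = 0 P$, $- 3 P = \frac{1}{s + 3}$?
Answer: $-1932$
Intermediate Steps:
$I{\left(O,q \right)} = \left(4 + q\right) \left(O + q\right)$ ($I{\left(O,q \right)} = \left(O + q\right) \left(4 + q\right) = \left(4 + q\right) \left(O + q\right)$)
$P = - \frac{1}{21}$ ($P = - \frac{1}{3 \left(4 + 3\right)} = - \frac{1}{3 \cdot 7} = \left(- \frac{1}{3}\right) \frac{1}{7} = - \frac{1}{21} \approx -0.047619$)
$p{\left(G \right)} = 0$ ($p{\left(G \right)} = 0 \left(- \frac{1}{21}\right) = 0$)
$7 \left(6 + p{\left(I{\left(-5,-5 \right)} \right)}\right) \left(-46\right) = 7 \left(6 + 0\right) \left(-46\right) = 7 \cdot 6 \left(-46\right) = 42 \left(-46\right) = -1932$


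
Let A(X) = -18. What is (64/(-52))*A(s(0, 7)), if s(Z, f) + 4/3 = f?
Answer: 288/13 ≈ 22.154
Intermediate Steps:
s(Z, f) = -4/3 + f
(64/(-52))*A(s(0, 7)) = (64/(-52))*(-18) = (64*(-1/52))*(-18) = -16/13*(-18) = 288/13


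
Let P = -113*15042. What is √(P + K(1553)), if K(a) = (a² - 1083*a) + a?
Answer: 3*I*√107587 ≈ 984.01*I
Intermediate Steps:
K(a) = a² - 1082*a
P = -1699746
√(P + K(1553)) = √(-1699746 + 1553*(-1082 + 1553)) = √(-1699746 + 1553*471) = √(-1699746 + 731463) = √(-968283) = 3*I*√107587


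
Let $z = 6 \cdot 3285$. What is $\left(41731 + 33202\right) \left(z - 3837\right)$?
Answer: $1189411509$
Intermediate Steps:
$z = 19710$
$\left(41731 + 33202\right) \left(z - 3837\right) = \left(41731 + 33202\right) \left(19710 - 3837\right) = 74933 \cdot 15873 = 1189411509$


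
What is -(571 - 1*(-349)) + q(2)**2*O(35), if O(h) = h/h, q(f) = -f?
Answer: -916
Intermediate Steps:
O(h) = 1
-(571 - 1*(-349)) + q(2)**2*O(35) = -(571 - 1*(-349)) + (-1*2)**2*1 = -(571 + 349) + (-2)**2*1 = -1*920 + 4*1 = -920 + 4 = -916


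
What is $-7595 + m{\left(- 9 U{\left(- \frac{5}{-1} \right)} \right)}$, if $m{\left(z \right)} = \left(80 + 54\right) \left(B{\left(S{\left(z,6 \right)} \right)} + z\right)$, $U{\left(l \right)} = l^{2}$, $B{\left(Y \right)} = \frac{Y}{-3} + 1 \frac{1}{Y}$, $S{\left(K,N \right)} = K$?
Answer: $- \frac{6231509}{225} \approx -27696.0$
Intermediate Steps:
$B{\left(Y \right)} = \frac{1}{Y} - \frac{Y}{3}$ ($B{\left(Y \right)} = Y \left(- \frac{1}{3}\right) + \frac{1}{Y} = - \frac{Y}{3} + \frac{1}{Y} = \frac{1}{Y} - \frac{Y}{3}$)
$m{\left(z \right)} = \frac{134}{z} + \frac{268 z}{3}$ ($m{\left(z \right)} = \left(80 + 54\right) \left(\left(\frac{1}{z} - \frac{z}{3}\right) + z\right) = 134 \left(\frac{1}{z} + \frac{2 z}{3}\right) = \frac{134}{z} + \frac{268 z}{3}$)
$-7595 + m{\left(- 9 U{\left(- \frac{5}{-1} \right)} \right)} = -7595 + \left(\frac{134}{\left(-9\right) \left(- \frac{5}{-1}\right)^{2}} + \frac{268 \left(- 9 \left(- \frac{5}{-1}\right)^{2}\right)}{3}\right) = -7595 + \left(\frac{134}{\left(-9\right) \left(\left(-5\right) \left(-1\right)\right)^{2}} + \frac{268 \left(- 9 \left(\left(-5\right) \left(-1\right)\right)^{2}\right)}{3}\right) = -7595 + \left(\frac{134}{\left(-9\right) 5^{2}} + \frac{268 \left(- 9 \cdot 5^{2}\right)}{3}\right) = -7595 + \left(\frac{134}{\left(-9\right) 25} + \frac{268 \left(\left(-9\right) 25\right)}{3}\right) = -7595 + \left(\frac{134}{-225} + \frac{268}{3} \left(-225\right)\right) = -7595 + \left(134 \left(- \frac{1}{225}\right) - 20100\right) = -7595 - \frac{4522634}{225} = - \frac{6231509}{225}$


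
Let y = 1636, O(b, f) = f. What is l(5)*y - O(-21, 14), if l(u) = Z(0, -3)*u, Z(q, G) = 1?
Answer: 8166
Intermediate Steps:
l(u) = u (l(u) = 1*u = u)
l(5)*y - O(-21, 14) = 5*1636 - 1*14 = 8180 - 14 = 8166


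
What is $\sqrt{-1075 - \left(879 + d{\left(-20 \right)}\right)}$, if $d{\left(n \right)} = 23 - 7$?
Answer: $i \sqrt{1970} \approx 44.385 i$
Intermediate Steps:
$d{\left(n \right)} = 16$
$\sqrt{-1075 - \left(879 + d{\left(-20 \right)}\right)} = \sqrt{-1075 - 895} = \sqrt{-1970} = i \sqrt{1970}$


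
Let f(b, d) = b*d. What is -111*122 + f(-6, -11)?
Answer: -13476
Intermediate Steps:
-111*122 + f(-6, -11) = -111*122 - 6*(-11) = -13542 + 66 = -13476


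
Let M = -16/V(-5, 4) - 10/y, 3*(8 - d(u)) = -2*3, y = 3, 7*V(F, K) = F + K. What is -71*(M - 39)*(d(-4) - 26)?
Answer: 237424/3 ≈ 79141.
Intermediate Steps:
V(F, K) = F/7 + K/7 (V(F, K) = (F + K)/7 = F/7 + K/7)
d(u) = 10 (d(u) = 8 - (-2)*3/3 = 8 - ⅓*(-6) = 8 + 2 = 10)
M = 326/3 (M = -16/((⅐)*(-5) + (⅐)*4) - 10/3 = -16/(-5/7 + 4/7) - 10*⅓ = -16/(-⅐) - 10/3 = -16*(-7) - 10/3 = 112 - 10/3 = 326/3 ≈ 108.67)
-71*(M - 39)*(d(-4) - 26) = -71*(326/3 - 39)*(10 - 26) = -14839*(-16)/3 = -71*(-3344/3) = 237424/3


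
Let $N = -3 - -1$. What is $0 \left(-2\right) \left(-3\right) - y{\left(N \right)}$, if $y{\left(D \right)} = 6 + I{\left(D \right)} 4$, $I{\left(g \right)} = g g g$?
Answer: $26$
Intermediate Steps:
$N = -2$ ($N = -3 + 1 = -2$)
$I{\left(g \right)} = g^{3}$ ($I{\left(g \right)} = g g^{2} = g^{3}$)
$y{\left(D \right)} = 6 + 4 D^{3}$ ($y{\left(D \right)} = 6 + D^{3} \cdot 4 = 6 + 4 D^{3}$)
$0 \left(-2\right) \left(-3\right) - y{\left(N \right)} = 0 \left(-2\right) \left(-3\right) - \left(6 + 4 \left(-2\right)^{3}\right) = 0 \left(-3\right) - \left(6 + 4 \left(-8\right)\right) = 0 - \left(6 - 32\right) = 0 - -26 = 0 + 26 = 26$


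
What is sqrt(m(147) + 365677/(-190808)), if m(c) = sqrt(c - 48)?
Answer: sqrt(-32974526 + 51617712*sqrt(11))/4148 ≈ 2.8343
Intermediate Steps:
m(c) = sqrt(-48 + c)
sqrt(m(147) + 365677/(-190808)) = sqrt(sqrt(-48 + 147) + 365677/(-190808)) = sqrt(sqrt(99) + 365677*(-1/190808)) = sqrt(3*sqrt(11) - 15899/8296) = sqrt(-15899/8296 + 3*sqrt(11))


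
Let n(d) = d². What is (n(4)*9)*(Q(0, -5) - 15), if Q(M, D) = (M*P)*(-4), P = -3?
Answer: -2160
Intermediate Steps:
Q(M, D) = 12*M (Q(M, D) = (M*(-3))*(-4) = -3*M*(-4) = 12*M)
(n(4)*9)*(Q(0, -5) - 15) = (4²*9)*(12*0 - 15) = (16*9)*(0 - 15) = 144*(-15) = -2160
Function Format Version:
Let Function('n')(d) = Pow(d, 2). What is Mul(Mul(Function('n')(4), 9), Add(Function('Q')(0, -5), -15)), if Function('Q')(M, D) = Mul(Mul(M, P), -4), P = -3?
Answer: -2160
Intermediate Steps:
Function('Q')(M, D) = Mul(12, M) (Function('Q')(M, D) = Mul(Mul(M, -3), -4) = Mul(Mul(-3, M), -4) = Mul(12, M))
Mul(Mul(Function('n')(4), 9), Add(Function('Q')(0, -5), -15)) = Mul(Mul(Pow(4, 2), 9), Add(Mul(12, 0), -15)) = Mul(Mul(16, 9), Add(0, -15)) = Mul(144, -15) = -2160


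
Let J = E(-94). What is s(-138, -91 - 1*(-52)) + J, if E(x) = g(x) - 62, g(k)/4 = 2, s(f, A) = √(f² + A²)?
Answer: -54 + 3*√2285 ≈ 89.405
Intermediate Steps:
s(f, A) = √(A² + f²)
g(k) = 8 (g(k) = 4*2 = 8)
E(x) = -54 (E(x) = 8 - 62 = -54)
J = -54
s(-138, -91 - 1*(-52)) + J = √((-91 - 1*(-52))² + (-138)²) - 54 = √((-91 + 52)² + 19044) - 54 = √((-39)² + 19044) - 54 = √(1521 + 19044) - 54 = √20565 - 54 = 3*√2285 - 54 = -54 + 3*√2285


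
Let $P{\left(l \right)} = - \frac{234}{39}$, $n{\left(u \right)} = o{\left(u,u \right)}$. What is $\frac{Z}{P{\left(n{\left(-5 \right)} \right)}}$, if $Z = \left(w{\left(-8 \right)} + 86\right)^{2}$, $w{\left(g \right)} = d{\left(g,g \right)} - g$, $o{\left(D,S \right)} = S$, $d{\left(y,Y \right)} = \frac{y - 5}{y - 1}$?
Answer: $- \frac{737881}{486} \approx -1518.3$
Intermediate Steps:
$d{\left(y,Y \right)} = \frac{-5 + y}{-1 + y}$
$n{\left(u \right)} = u$
$P{\left(l \right)} = -6$ ($P{\left(l \right)} = \left(-234\right) \frac{1}{39} = -6$)
$w{\left(g \right)} = - g + \frac{-5 + g}{-1 + g}$ ($w{\left(g \right)} = \frac{-5 + g}{-1 + g} - g = - g + \frac{-5 + g}{-1 + g}$)
$Z = \frac{737881}{81}$ ($Z = \left(\frac{-5 - 8 - - 8 \left(-1 - 8\right)}{-1 - 8} + 86\right)^{2} = \left(\frac{-5 - 8 - \left(-8\right) \left(-9\right)}{-9} + 86\right)^{2} = \left(- \frac{-5 - 8 - 72}{9} + 86\right)^{2} = \left(\left(- \frac{1}{9}\right) \left(-85\right) + 86\right)^{2} = \left(\frac{85}{9} + 86\right)^{2} = \left(\frac{859}{9}\right)^{2} = \frac{737881}{81} \approx 9109.6$)
$\frac{Z}{P{\left(n{\left(-5 \right)} \right)}} = \frac{737881}{81 \left(-6\right)} = \frac{737881}{81} \left(- \frac{1}{6}\right) = - \frac{737881}{486}$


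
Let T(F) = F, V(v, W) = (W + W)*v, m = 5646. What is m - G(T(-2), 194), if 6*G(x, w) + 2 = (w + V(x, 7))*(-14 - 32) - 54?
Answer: 6928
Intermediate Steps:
V(v, W) = 2*W*v (V(v, W) = (2*W)*v = 2*W*v)
G(x, w) = -28/3 - 322*x/3 - 23*w/3 (G(x, w) = -1/3 + ((w + 2*7*x)*(-14 - 32) - 54)/6 = -1/3 + ((w + 14*x)*(-46) - 54)/6 = -1/3 + ((-644*x - 46*w) - 54)/6 = -1/3 + (-54 - 644*x - 46*w)/6 = -1/3 + (-9 - 322*x/3 - 23*w/3) = -28/3 - 322*x/3 - 23*w/3)
m - G(T(-2), 194) = 5646 - (-28/3 - 322/3*(-2) - 23/3*194) = 5646 - (-28/3 + 644/3 - 4462/3) = 5646 - 1*(-1282) = 5646 + 1282 = 6928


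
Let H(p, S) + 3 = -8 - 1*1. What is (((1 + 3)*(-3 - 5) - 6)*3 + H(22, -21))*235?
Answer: -29610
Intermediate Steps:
H(p, S) = -12 (H(p, S) = -3 + (-8 - 1*1) = -3 + (-8 - 1) = -3 - 9 = -12)
(((1 + 3)*(-3 - 5) - 6)*3 + H(22, -21))*235 = (((1 + 3)*(-3 - 5) - 6)*3 - 12)*235 = ((4*(-8) - 6)*3 - 12)*235 = ((-32 - 6)*3 - 12)*235 = (-38*3 - 12)*235 = (-114 - 12)*235 = -126*235 = -29610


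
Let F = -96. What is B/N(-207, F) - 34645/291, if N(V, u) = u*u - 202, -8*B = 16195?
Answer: -2503032985/20984592 ≈ -119.28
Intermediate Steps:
B = -16195/8 (B = -⅛*16195 = -16195/8 ≈ -2024.4)
N(V, u) = -202 + u² (N(V, u) = u² - 202 = -202 + u²)
B/N(-207, F) - 34645/291 = -16195/(8*(-202 + (-96)²)) - 34645/291 = -16195/(8*(-202 + 9216)) - 34645*1/291 = -16195/8/9014 - 34645/291 = -16195/8*1/9014 - 34645/291 = -16195/72112 - 34645/291 = -2503032985/20984592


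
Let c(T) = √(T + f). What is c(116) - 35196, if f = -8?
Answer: -35196 + 6*√3 ≈ -35186.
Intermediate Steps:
c(T) = √(-8 + T) (c(T) = √(T - 8) = √(-8 + T))
c(116) - 35196 = √(-8 + 116) - 35196 = √108 - 35196 = 6*√3 - 35196 = -35196 + 6*√3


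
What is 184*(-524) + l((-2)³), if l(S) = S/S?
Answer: -96415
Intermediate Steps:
l(S) = 1
184*(-524) + l((-2)³) = 184*(-524) + 1 = -96416 + 1 = -96415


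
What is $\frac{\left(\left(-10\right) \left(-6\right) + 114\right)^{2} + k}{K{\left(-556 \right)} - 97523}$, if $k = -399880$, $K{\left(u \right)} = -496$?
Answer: $\frac{369604}{98019} \approx 3.7707$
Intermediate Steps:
$\frac{\left(\left(-10\right) \left(-6\right) + 114\right)^{2} + k}{K{\left(-556 \right)} - 97523} = \frac{\left(\left(-10\right) \left(-6\right) + 114\right)^{2} - 399880}{-496 - 97523} = \frac{\left(60 + 114\right)^{2} - 399880}{-98019} = \left(174^{2} - 399880\right) \left(- \frac{1}{98019}\right) = \left(30276 - 399880\right) \left(- \frac{1}{98019}\right) = \left(-369604\right) \left(- \frac{1}{98019}\right) = \frac{369604}{98019}$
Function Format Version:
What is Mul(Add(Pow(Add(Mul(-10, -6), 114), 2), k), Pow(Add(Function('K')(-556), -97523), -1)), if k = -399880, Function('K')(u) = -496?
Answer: Rational(369604, 98019) ≈ 3.7707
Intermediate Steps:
Mul(Add(Pow(Add(Mul(-10, -6), 114), 2), k), Pow(Add(Function('K')(-556), -97523), -1)) = Mul(Add(Pow(Add(Mul(-10, -6), 114), 2), -399880), Pow(Add(-496, -97523), -1)) = Mul(Add(Pow(Add(60, 114), 2), -399880), Pow(-98019, -1)) = Mul(Add(Pow(174, 2), -399880), Rational(-1, 98019)) = Mul(Add(30276, -399880), Rational(-1, 98019)) = Mul(-369604, Rational(-1, 98019)) = Rational(369604, 98019)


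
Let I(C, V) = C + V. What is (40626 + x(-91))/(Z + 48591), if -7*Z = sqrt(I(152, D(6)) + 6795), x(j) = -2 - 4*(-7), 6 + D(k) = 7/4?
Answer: 129054327024/154257562435 + 569128*sqrt(27771)/462772687305 ≈ 0.83682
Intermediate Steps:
D(k) = -17/4 (D(k) = -6 + 7/4 = -17/4)
x(j) = 26 (x(j) = -2 + 28 = 26)
Z = -sqrt(27771)/14 (Z = -sqrt((152 - 17/4) + 6795)/7 = -sqrt(591/4 + 6795)/7 = -sqrt(27771)/14 ≈ -11.903)
(40626 + x(-91))/(Z + 48591) = (40626 + 26)/(-sqrt(27771)/14 + 48591) = 40652/(48591 - sqrt(27771)/14)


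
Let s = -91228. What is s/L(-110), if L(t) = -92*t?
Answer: -22807/2530 ≈ -9.0146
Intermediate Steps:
s/L(-110) = -91228/((-92*(-110))) = -91228/10120 = -91228*1/10120 = -22807/2530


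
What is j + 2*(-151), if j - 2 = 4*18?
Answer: -228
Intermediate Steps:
j = 74 (j = 2 + 4*18 = 2 + 72 = 74)
j + 2*(-151) = 74 + 2*(-151) = 74 - 302 = -228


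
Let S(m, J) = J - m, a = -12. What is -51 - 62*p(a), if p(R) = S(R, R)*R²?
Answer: -51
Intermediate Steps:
p(R) = 0 (p(R) = (R - R)*R² = 0*R² = 0)
-51 - 62*p(a) = -51 - 62*0 = -51 + 0 = -51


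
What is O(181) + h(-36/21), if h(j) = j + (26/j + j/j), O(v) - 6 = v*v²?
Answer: 249048707/42 ≈ 5.9297e+6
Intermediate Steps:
O(v) = 6 + v³ (O(v) = 6 + v*v² = 6 + v³)
h(j) = 1 + j + 26/j (h(j) = j + (26/j + 1) = j + (1 + 26/j) = 1 + j + 26/j)
O(181) + h(-36/21) = (6 + 181³) + (1 - 36/21 + 26/((-36/21))) = (6 + 5929741) + (1 - 36*1/21 + 26/((-36*1/21))) = 5929747 + (1 - 12/7 + 26/(-12/7)) = 5929747 + (1 - 12/7 + 26*(-7/12)) = 5929747 + (1 - 12/7 - 91/6) = 5929747 - 667/42 = 249048707/42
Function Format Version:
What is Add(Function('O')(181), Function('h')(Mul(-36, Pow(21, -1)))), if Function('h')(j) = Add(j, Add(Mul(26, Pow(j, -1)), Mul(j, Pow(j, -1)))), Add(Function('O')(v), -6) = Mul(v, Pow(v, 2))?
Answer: Rational(249048707, 42) ≈ 5.9297e+6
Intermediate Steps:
Function('O')(v) = Add(6, Pow(v, 3)) (Function('O')(v) = Add(6, Mul(v, Pow(v, 2))) = Add(6, Pow(v, 3)))
Function('h')(j) = Add(1, j, Mul(26, Pow(j, -1))) (Function('h')(j) = Add(j, Add(Mul(26, Pow(j, -1)), 1)) = Add(j, Add(1, Mul(26, Pow(j, -1)))) = Add(1, j, Mul(26, Pow(j, -1))))
Add(Function('O')(181), Function('h')(Mul(-36, Pow(21, -1)))) = Add(Add(6, Pow(181, 3)), Add(1, Mul(-36, Pow(21, -1)), Mul(26, Pow(Mul(-36, Pow(21, -1)), -1)))) = Add(Add(6, 5929741), Add(1, Mul(-36, Rational(1, 21)), Mul(26, Pow(Mul(-36, Rational(1, 21)), -1)))) = Add(5929747, Add(1, Rational(-12, 7), Mul(26, Pow(Rational(-12, 7), -1)))) = Add(5929747, Add(1, Rational(-12, 7), Mul(26, Rational(-7, 12)))) = Add(5929747, Add(1, Rational(-12, 7), Rational(-91, 6))) = Add(5929747, Rational(-667, 42)) = Rational(249048707, 42)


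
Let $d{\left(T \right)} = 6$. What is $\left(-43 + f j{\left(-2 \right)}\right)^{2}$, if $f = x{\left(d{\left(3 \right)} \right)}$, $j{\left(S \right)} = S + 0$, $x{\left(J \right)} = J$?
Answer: $3025$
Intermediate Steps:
$j{\left(S \right)} = S$
$f = 6$
$\left(-43 + f j{\left(-2 \right)}\right)^{2} = \left(-43 + 6 \left(-2\right)\right)^{2} = \left(-43 - 12\right)^{2} = \left(-55\right)^{2} = 3025$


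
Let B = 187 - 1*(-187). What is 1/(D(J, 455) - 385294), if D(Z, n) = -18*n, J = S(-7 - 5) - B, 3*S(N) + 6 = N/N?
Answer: -1/393484 ≈ -2.5414e-6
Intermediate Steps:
S(N) = -5/3 (S(N) = -2 + (N/N)/3 = -2 + (1/3)*1 = -2 + 1/3 = -5/3)
B = 374 (B = 187 + 187 = 374)
J = -1127/3 (J = -5/3 - 1*374 = -5/3 - 374 = -1127/3 ≈ -375.67)
1/(D(J, 455) - 385294) = 1/(-18*455 - 385294) = 1/(-8190 - 385294) = 1/(-393484) = -1/393484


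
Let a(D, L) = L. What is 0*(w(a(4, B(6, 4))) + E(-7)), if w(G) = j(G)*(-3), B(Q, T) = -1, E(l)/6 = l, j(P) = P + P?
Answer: 0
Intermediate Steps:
j(P) = 2*P
E(l) = 6*l
w(G) = -6*G (w(G) = (2*G)*(-3) = -6*G)
0*(w(a(4, B(6, 4))) + E(-7)) = 0*(-6*(-1) + 6*(-7)) = 0*(6 - 42) = 0*(-36) = 0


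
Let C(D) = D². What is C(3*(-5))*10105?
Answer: 2273625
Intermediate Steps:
C(3*(-5))*10105 = (3*(-5))²*10105 = (-15)²*10105 = 225*10105 = 2273625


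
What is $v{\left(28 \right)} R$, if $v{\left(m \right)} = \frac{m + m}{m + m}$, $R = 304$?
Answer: $304$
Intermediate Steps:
$v{\left(m \right)} = 1$ ($v{\left(m \right)} = \frac{2 m}{2 m} = 2 m \frac{1}{2 m} = 1$)
$v{\left(28 \right)} R = 1 \cdot 304 = 304$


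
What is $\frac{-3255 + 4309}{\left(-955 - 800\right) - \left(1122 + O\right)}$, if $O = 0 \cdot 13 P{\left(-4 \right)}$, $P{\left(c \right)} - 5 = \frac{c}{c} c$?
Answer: $- \frac{1054}{2877} \approx -0.36635$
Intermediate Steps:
$P{\left(c \right)} = 5 + c$ ($P{\left(c \right)} = 5 + \frac{c}{c} c = 5 + 1 c = 5 + c$)
$O = 0$ ($O = 0 \cdot 13 \left(5 - 4\right) = 0 \cdot 1 = 0$)
$\frac{-3255 + 4309}{\left(-955 - 800\right) - \left(1122 + O\right)} = \frac{-3255 + 4309}{\left(-955 - 800\right) - 1122} = \frac{1054}{\left(-955 - 800\right) + \left(-1122 + 0\right)} = \frac{1054}{-1755 - 1122} = \frac{1054}{-2877} = 1054 \left(- \frac{1}{2877}\right) = - \frac{1054}{2877}$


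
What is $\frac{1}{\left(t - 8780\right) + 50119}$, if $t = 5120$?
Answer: $\frac{1}{46459} \approx 2.1524 \cdot 10^{-5}$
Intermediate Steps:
$\frac{1}{\left(t - 8780\right) + 50119} = \frac{1}{\left(5120 - 8780\right) + 50119} = \frac{1}{-3660 + 50119} = \frac{1}{46459}$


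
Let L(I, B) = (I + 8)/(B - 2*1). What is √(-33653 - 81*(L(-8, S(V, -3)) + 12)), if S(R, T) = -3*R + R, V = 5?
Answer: 5*I*√1385 ≈ 186.08*I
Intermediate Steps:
S(R, T) = -2*R
L(I, B) = (8 + I)/(-2 + B) (L(I, B) = (8 + I)/(B - 2) = (8 + I)/(-2 + B))
√(-33653 - 81*(L(-8, S(V, -3)) + 12)) = √(-33653 - 81*((8 - 8)/(-2 - 2*5) + 12)) = √(-33653 - 81*(0/(-2 - 10) + 12)) = √(-33653 - 81*(0/(-12) + 12)) = √(-33653 - 81*(-1/12*0 + 12)) = √(-33653 - 81*(0 + 12)) = √(-33653 - 81*12) = √(-33653 - 972) = √(-34625) = 5*I*√1385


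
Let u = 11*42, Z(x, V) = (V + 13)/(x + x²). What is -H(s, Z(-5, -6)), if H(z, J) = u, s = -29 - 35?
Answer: -462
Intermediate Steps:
s = -64
Z(x, V) = (13 + V)/(x + x²)
u = 462
H(z, J) = 462
-H(s, Z(-5, -6)) = -1*462 = -462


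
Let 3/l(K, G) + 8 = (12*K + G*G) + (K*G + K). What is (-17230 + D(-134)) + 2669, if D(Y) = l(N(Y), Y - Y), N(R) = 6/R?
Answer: -8372776/575 ≈ -14561.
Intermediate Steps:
l(K, G) = 3/(-8 + G² + 13*K + G*K) (l(K, G) = 3/(-8 + ((12*K + G*G) + (K*G + K))) = 3/(-8 + ((12*K + G²) + (G*K + K))) = 3/(-8 + ((G² + 12*K) + (K + G*K))) = 3/(-8 + (G² + 13*K + G*K)) = 3/(-8 + G² + 13*K + G*K))
D(Y) = 3/(-8 + 78/Y) (D(Y) = 3/(-8 + (Y - Y)² + 13*(6/Y) + (Y - Y)*(6/Y)) = 3/(-8 + 0² + 78/Y + 0*(6/Y)) = 3/(-8 + 0 + 78/Y + 0) = 3/(-8 + 78/Y))
(-17230 + D(-134)) + 2669 = (-17230 + (3/2)*(-134)/(39 - 4*(-134))) + 2669 = (-17230 + (3/2)*(-134)/(39 + 536)) + 2669 = (-17230 + (3/2)*(-134)/575) + 2669 = (-17230 + (3/2)*(-134)*(1/575)) + 2669 = (-17230 - 201/575) + 2669 = -9907451/575 + 2669 = -8372776/575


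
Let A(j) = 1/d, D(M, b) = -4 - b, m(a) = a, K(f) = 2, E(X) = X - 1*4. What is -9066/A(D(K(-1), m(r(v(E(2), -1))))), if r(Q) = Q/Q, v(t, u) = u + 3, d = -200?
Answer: 1813200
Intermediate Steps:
E(X) = -4 + X (E(X) = X - 4 = -4 + X)
v(t, u) = 3 + u
r(Q) = 1
A(j) = -1/200 (A(j) = 1/(-200) = -1/200)
-9066/A(D(K(-1), m(r(v(E(2), -1))))) = -9066/(-1/200) = -9066*(-200) = 1813200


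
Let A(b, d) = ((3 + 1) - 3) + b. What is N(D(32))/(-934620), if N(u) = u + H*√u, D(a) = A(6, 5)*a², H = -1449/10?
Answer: -1792/233655 + 1932*√7/389425 ≈ 0.0054566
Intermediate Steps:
H = -1449/10 (H = -1449*⅒ = -1449/10 ≈ -144.90)
A(b, d) = 1 + b (A(b, d) = (4 - 3) + b = 1 + b)
D(a) = 7*a² (D(a) = (1 + 6)*a² = 7*a²)
N(u) = u - 1449*√u/10
N(D(32))/(-934620) = (7*32² - 1449*32*√7/10)/(-934620) = (7*1024 - 1449*32*√7/10)*(-1/934620) = (7168 - 23184*√7/5)*(-1/934620) = -1792/233655 + 1932*√7/389425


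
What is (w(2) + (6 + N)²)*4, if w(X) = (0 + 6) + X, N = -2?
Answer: 96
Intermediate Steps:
w(X) = 6 + X
(w(2) + (6 + N)²)*4 = ((6 + 2) + (6 - 2)²)*4 = (8 + 4²)*4 = (8 + 16)*4 = 24*4 = 96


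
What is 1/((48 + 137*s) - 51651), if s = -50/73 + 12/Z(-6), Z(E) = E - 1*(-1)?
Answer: -365/18989357 ≈ -1.9221e-5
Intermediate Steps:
Z(E) = 1 + E (Z(E) = E + 1 = 1 + E)
s = -1126/365 (s = -50/73 + 12/(1 - 6) = -50*1/73 + 12/(-5) = -50/73 + 12*(-⅕) = -50/73 - 12/5 = -1126/365 ≈ -3.0849)
1/((48 + 137*s) - 51651) = 1/((48 + 137*(-1126/365)) - 51651) = 1/((48 - 154262/365) - 51651) = 1/(-136742/365 - 51651) = 1/(-18989357/365) = -365/18989357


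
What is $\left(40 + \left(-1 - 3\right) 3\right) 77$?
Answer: $2156$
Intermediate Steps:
$\left(40 + \left(-1 - 3\right) 3\right) 77 = \left(40 - 12\right) 77 = 28 \cdot 77 = 2156$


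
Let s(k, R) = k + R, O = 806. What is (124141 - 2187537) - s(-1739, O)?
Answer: -2062463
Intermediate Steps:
s(k, R) = R + k
(124141 - 2187537) - s(-1739, O) = (124141 - 2187537) - (806 - 1739) = -2063396 - 1*(-933) = -2063396 + 933 = -2062463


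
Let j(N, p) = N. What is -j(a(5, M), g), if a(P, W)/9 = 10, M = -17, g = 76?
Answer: -90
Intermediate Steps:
a(P, W) = 90 (a(P, W) = 9*10 = 90)
-j(a(5, M), g) = -1*90 = -90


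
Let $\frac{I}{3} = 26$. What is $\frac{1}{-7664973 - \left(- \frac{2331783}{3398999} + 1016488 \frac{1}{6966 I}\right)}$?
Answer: $- \frac{461709827163}{3538993906057078106} \approx -1.3046 \cdot 10^{-7}$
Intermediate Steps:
$I = 78$ ($I = 3 \cdot 26 = 78$)
$\frac{1}{-7664973 - \left(- \frac{2331783}{3398999} + 1016488 \frac{1}{6966 I}\right)} = \frac{1}{-7664973 - \left(- \frac{2331783}{3398999} + \frac{254122}{135837}\right)} = \frac{1}{-7664973 - \left(- \frac{2331783}{3398999} + \frac{1016488}{6966 \cdot 78}\right)} = \frac{1}{-7664973 + \left(- \frac{1016488}{543348} + \frac{2331783}{3398999}\right)} = \frac{1}{-7664973 + \left(\left(-1016488\right) \frac{1}{543348} + \frac{2331783}{3398999}\right)} = \frac{1}{-7664973 + \left(- \frac{254122}{135837} + \frac{2331783}{3398999}\right)} = \frac{1}{-7664973 - \frac{547018016507}{461709827163}} = \frac{1}{- \frac{3538993906057078106}{461709827163}} = - \frac{461709827163}{3538993906057078106}$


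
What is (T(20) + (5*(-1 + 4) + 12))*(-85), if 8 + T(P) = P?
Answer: -3315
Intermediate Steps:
T(P) = -8 + P
(T(20) + (5*(-1 + 4) + 12))*(-85) = ((-8 + 20) + (5*(-1 + 4) + 12))*(-85) = (12 + (5*3 + 12))*(-85) = (12 + (15 + 12))*(-85) = (12 + 27)*(-85) = 39*(-85) = -3315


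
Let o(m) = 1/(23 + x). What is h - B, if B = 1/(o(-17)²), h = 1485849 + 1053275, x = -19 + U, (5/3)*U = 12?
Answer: 63474964/25 ≈ 2.5390e+6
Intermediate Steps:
U = 36/5 (U = (⅗)*12 = 36/5 ≈ 7.2000)
x = -59/5 (x = -19 + 36/5 = -59/5 ≈ -11.800)
o(m) = 5/56 (o(m) = 1/(23 - 59/5) = 1/(56/5) = 5/56)
h = 2539124
B = 3136/25 (B = 1/((5/56)²) = 1/(25/3136) = 3136/25 ≈ 125.44)
h - B = 2539124 - 1*3136/25 = 2539124 - 3136/25 = 63474964/25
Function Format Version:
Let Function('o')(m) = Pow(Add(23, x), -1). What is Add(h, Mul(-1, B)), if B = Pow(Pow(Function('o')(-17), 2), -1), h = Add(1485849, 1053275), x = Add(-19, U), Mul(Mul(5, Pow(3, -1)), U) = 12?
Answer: Rational(63474964, 25) ≈ 2.5390e+6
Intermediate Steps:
U = Rational(36, 5) (U = Mul(Rational(3, 5), 12) = Rational(36, 5) ≈ 7.2000)
x = Rational(-59, 5) (x = Add(-19, Rational(36, 5)) = Rational(-59, 5) ≈ -11.800)
Function('o')(m) = Rational(5, 56) (Function('o')(m) = Pow(Add(23, Rational(-59, 5)), -1) = Pow(Rational(56, 5), -1) = Rational(5, 56))
h = 2539124
B = Rational(3136, 25) (B = Pow(Pow(Rational(5, 56), 2), -1) = Pow(Rational(25, 3136), -1) = Rational(3136, 25) ≈ 125.44)
Add(h, Mul(-1, B)) = Add(2539124, Mul(-1, Rational(3136, 25))) = Add(2539124, Rational(-3136, 25)) = Rational(63474964, 25)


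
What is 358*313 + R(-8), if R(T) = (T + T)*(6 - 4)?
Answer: 112022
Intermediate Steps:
R(T) = 4*T (R(T) = (2*T)*2 = 4*T)
358*313 + R(-8) = 358*313 + 4*(-8) = 112054 - 32 = 112022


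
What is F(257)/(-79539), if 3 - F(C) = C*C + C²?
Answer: 132095/79539 ≈ 1.6608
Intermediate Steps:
F(C) = 3 - 2*C² (F(C) = 3 - (C*C + C²) = 3 - (C² + C²) = 3 - 2*C²)
F(257)/(-79539) = (3 - 2*257²)/(-79539) = (3 - 2*66049)*(-1/79539) = (3 - 132098)*(-1/79539) = -132095*(-1/79539) = 132095/79539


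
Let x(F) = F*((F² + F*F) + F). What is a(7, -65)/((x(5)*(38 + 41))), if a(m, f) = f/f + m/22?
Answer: 29/477950 ≈ 6.0676e-5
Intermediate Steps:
a(m, f) = 1 + m/22 (a(m, f) = 1 + m*(1/22) = 1 + m/22)
x(F) = F*(F + 2*F²) (x(F) = F*((F² + F²) + F) = F*(2*F² + F) = F*(F + 2*F²))
a(7, -65)/((x(5)*(38 + 41))) = (1 + (1/22)*7)/(((5²*(1 + 2*5))*(38 + 41))) = (1 + 7/22)/(((25*(1 + 10))*79)) = 29/(22*(((25*11)*79))) = 29/(22*((275*79))) = (29/22)/21725 = (29/22)*(1/21725) = 29/477950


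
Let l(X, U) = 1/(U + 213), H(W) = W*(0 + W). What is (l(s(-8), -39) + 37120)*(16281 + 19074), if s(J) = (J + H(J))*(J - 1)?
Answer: 76117912585/58 ≈ 1.3124e+9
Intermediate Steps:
H(W) = W² (H(W) = W*W = W²)
s(J) = (-1 + J)*(J + J²) (s(J) = (J + J²)*(J - 1) = (J + J²)*(-1 + J) = (-1 + J)*(J + J²))
l(X, U) = 1/(213 + U)
(l(s(-8), -39) + 37120)*(16281 + 19074) = (1/(213 - 39) + 37120)*(16281 + 19074) = (1/174 + 37120)*35355 = (6458881/174)*35355 = 76117912585/58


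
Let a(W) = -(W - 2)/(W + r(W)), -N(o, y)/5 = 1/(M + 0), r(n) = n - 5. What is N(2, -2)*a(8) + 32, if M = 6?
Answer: 357/11 ≈ 32.455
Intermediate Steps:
r(n) = -5 + n
N(o, y) = -⅚ (N(o, y) = -5/(6 + 0) = -5/6 = -5*⅙ = -⅚)
a(W) = -(-2 + W)/(-5 + 2*W) (a(W) = -(W - 2)/(W + (-5 + W)) = -(-2 + W)/(-5 + 2*W))
N(2, -2)*a(8) + 32 = -5*(2 - 1*8)/(6*(-5 + 2*8)) + 32 = -5*(2 - 8)/(6*(-5 + 16)) + 32 = -5*(-6)/(6*11) + 32 = -5*(-6)/66 + 32 = -⅚*(-6/11) + 32 = 5/11 + 32 = 357/11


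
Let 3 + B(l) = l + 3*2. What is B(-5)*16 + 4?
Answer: -28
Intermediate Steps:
B(l) = 3 + l (B(l) = -3 + (l + 3*2) = -3 + (l + 6) = -3 + (6 + l) = 3 + l)
B(-5)*16 + 4 = (3 - 5)*16 + 4 = -2*16 + 4 = -32 + 4 = -28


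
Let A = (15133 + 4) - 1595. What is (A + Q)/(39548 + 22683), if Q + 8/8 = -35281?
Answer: -21740/62231 ≈ -0.34934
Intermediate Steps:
Q = -35282 (Q = -1 - 35281 = -35282)
A = 13542 (A = 15137 - 1595 = 13542)
(A + Q)/(39548 + 22683) = (13542 - 35282)/(39548 + 22683) = -21740/62231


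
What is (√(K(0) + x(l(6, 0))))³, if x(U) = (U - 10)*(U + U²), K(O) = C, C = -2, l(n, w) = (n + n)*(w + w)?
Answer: -2*I*√2 ≈ -2.8284*I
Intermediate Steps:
l(n, w) = 4*n*w (l(n, w) = (2*n)*(2*w) = 4*n*w)
K(O) = -2
x(U) = (-10 + U)*(U + U²)
(√(K(0) + x(l(6, 0))))³ = (√(-2 + (4*6*0)*(-10 + (4*6*0)² - 36*6*0)))³ = (√(-2 + 0*(-10 + 0² - 9*0)))³ = (√(-2 + 0*(-10 + 0 + 0)))³ = (√(-2 + 0*(-10)))³ = (√(-2 + 0))³ = (√(-2))³ = (I*√2)³ = -2*I*√2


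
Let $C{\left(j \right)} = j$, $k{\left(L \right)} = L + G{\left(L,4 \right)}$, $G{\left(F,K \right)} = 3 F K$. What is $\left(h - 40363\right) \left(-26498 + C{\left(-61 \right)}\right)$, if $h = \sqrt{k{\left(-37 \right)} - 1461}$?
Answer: $1072000917 - 26559 i \sqrt{1942} \approx 1.072 \cdot 10^{9} - 1.1704 \cdot 10^{6} i$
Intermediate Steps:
$G{\left(F,K \right)} = 3 F K$
$k{\left(L \right)} = 13 L$ ($k{\left(L \right)} = L + 3 L 4 = L + 12 L = 13 L$)
$h = i \sqrt{1942}$ ($h = \sqrt{13 \left(-37\right) - 1461} = \sqrt{-481 - 1461} = \sqrt{-1942} = i \sqrt{1942} \approx 44.068 i$)
$\left(h - 40363\right) \left(-26498 + C{\left(-61 \right)}\right) = \left(i \sqrt{1942} - 40363\right) \left(-26498 - 61\right) = \left(-40363 + i \sqrt{1942}\right) \left(-26559\right) = 1072000917 - 26559 i \sqrt{1942}$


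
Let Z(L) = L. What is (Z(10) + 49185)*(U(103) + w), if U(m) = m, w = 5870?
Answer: 293841735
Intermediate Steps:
(Z(10) + 49185)*(U(103) + w) = (10 + 49185)*(103 + 5870) = 49195*5973 = 293841735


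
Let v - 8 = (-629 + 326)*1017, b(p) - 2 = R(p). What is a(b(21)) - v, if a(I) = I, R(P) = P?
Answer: 308166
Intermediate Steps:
b(p) = 2 + p
v = -308143 (v = 8 + (-629 + 326)*1017 = 8 - 303*1017 = 8 - 308151 = -308143)
a(b(21)) - v = (2 + 21) - 1*(-308143) = 23 + 308143 = 308166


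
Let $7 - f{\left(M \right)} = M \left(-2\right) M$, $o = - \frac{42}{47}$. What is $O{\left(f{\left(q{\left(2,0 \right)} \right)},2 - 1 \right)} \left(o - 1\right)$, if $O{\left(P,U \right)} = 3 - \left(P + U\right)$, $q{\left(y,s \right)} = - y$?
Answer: $\frac{1157}{47} \approx 24.617$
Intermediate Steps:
$o = - \frac{42}{47}$ ($o = \left(-42\right) \frac{1}{47} = - \frac{42}{47} \approx -0.89362$)
$f{\left(M \right)} = 7 + 2 M^{2}$ ($f{\left(M \right)} = 7 - M \left(-2\right) M = 7 - - 2 M M = 7 - - 2 M^{2} = 7 + 2 M^{2}$)
$O{\left(P,U \right)} = 3 - P - U$ ($O{\left(P,U \right)} = 3 - \left(P + U\right) = 3 - P - U$)
$O{\left(f{\left(q{\left(2,0 \right)} \right)},2 - 1 \right)} \left(o - 1\right) = \left(3 - \left(7 + 2 \left(\left(-1\right) 2\right)^{2}\right) - \left(2 - 1\right)\right) \left(- \frac{42}{47} - 1\right) = \left(3 - \left(7 + 2 \left(-2\right)^{2}\right) - 1\right) \left(- \frac{89}{47}\right) = \left(3 - \left(7 + 2 \cdot 4\right) - 1\right) \left(- \frac{89}{47}\right) = \left(3 - \left(7 + 8\right) - 1\right) \left(- \frac{89}{47}\right) = \left(3 - 15 - 1\right) \left(- \frac{89}{47}\right) = \left(-13\right) \left(- \frac{89}{47}\right) = \frac{1157}{47}$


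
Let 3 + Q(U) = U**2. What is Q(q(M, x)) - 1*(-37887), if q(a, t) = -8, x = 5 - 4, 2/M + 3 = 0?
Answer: 37948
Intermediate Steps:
M = -2/3 (M = 2/(-3 + 0) = 2/(-3) = 2*(-1/3) = -2/3 ≈ -0.66667)
x = 1
Q(U) = -3 + U**2
Q(q(M, x)) - 1*(-37887) = (-3 + (-8)**2) - 1*(-37887) = (-3 + 64) + 37887 = 61 + 37887 = 37948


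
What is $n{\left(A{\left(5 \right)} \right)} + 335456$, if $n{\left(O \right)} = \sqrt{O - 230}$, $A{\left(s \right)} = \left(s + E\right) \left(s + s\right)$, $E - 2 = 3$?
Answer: $335456 + i \sqrt{130} \approx 3.3546 \cdot 10^{5} + 11.402 i$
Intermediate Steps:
$E = 5$ ($E = 2 + 3 = 5$)
$A{\left(s \right)} = 2 s \left(5 + s\right)$ ($A{\left(s \right)} = \left(s + 5\right) \left(s + s\right) = \left(5 + s\right) 2 s = 2 s \left(5 + s\right)$)
$n{\left(O \right)} = \sqrt{-230 + O}$
$n{\left(A{\left(5 \right)} \right)} + 335456 = \sqrt{-230 + 2 \cdot 5 \left(5 + 5\right)} + 335456 = \sqrt{-230 + 2 \cdot 5 \cdot 10} + 335456 = \sqrt{-230 + 100} + 335456 = \sqrt{-130} + 335456 = i \sqrt{130} + 335456 = 335456 + i \sqrt{130}$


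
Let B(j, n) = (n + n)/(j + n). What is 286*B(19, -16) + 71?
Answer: -8939/3 ≈ -2979.7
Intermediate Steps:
B(j, n) = 2*n/(j + n) (B(j, n) = (2*n)/(j + n) = 2*n/(j + n))
286*B(19, -16) + 71 = 286*(2*(-16)/(19 - 16)) + 71 = 286*(2*(-16)/3) + 71 = 286*(2*(-16)*(⅓)) + 71 = 286*(-32/3) + 71 = -9152/3 + 71 = -8939/3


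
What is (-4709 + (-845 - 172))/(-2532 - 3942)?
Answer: 2863/3237 ≈ 0.88446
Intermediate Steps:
(-4709 + (-845 - 172))/(-2532 - 3942) = (-4709 - 1017)/(-6474) = -5726*(-1/6474) = 2863/3237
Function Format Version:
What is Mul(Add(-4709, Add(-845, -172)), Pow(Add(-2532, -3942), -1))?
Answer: Rational(2863, 3237) ≈ 0.88446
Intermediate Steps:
Mul(Add(-4709, Add(-845, -172)), Pow(Add(-2532, -3942), -1)) = Mul(Add(-4709, -1017), Pow(-6474, -1)) = Mul(-5726, Rational(-1, 6474)) = Rational(2863, 3237)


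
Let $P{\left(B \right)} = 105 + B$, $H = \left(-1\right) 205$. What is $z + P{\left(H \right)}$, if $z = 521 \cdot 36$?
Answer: $18656$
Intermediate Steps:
$H = -205$
$z = 18756$
$z + P{\left(H \right)} = 18756 + \left(105 - 205\right) = 18756 - 100 = 18656$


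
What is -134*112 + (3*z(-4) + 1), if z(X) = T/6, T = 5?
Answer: -30009/2 ≈ -15005.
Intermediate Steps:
z(X) = ⅚ (z(X) = 5/6 = 5*(⅙) = ⅚)
-134*112 + (3*z(-4) + 1) = -134*112 + (3*(⅚) + 1) = -15008 + (5/2 + 1) = -15008 + 7/2 = -30009/2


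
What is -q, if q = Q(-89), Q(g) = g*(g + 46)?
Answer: -3827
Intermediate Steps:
Q(g) = g*(46 + g)
q = 3827 (q = -89*(46 - 89) = -89*(-43) = 3827)
-q = -1*3827 = -3827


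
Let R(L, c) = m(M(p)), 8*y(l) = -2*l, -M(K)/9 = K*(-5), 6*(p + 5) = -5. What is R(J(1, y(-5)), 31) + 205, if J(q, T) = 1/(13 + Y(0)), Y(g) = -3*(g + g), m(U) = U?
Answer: -115/2 ≈ -57.500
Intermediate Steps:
p = -35/6 (p = -5 + (1/6)*(-5) = -5 - 5/6 = -35/6 ≈ -5.8333)
M(K) = 45*K (M(K) = -9*K*(-5) = -(-45)*K = 45*K)
Y(g) = -6*g
y(l) = -l/4 (y(l) = (-2*l)/8 = -l/4)
J(q, T) = 1/13 (J(q, T) = 1/(13 - 6*0) = 1/(13 + 0) = 1/13)
R(L, c) = -525/2 (R(L, c) = 45*(-35/6) = -525/2)
R(J(1, y(-5)), 31) + 205 = -525/2 + 205 = -115/2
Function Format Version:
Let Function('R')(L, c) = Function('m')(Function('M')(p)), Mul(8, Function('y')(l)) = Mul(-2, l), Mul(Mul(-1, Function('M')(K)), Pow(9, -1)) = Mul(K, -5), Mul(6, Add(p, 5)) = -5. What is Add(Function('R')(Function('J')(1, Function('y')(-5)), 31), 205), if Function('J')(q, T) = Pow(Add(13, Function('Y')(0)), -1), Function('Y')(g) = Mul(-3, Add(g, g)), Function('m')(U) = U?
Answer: Rational(-115, 2) ≈ -57.500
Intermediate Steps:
p = Rational(-35, 6) (p = Add(-5, Mul(Rational(1, 6), -5)) = Add(-5, Rational(-5, 6)) = Rational(-35, 6) ≈ -5.8333)
Function('M')(K) = Mul(45, K) (Function('M')(K) = Mul(-9, Mul(K, -5)) = Mul(-9, Mul(-5, K)) = Mul(45, K))
Function('Y')(g) = Mul(-6, g) (Function('Y')(g) = Mul(-3, Mul(2, g)) = Mul(-6, g))
Function('y')(l) = Mul(Rational(-1, 4), l) (Function('y')(l) = Mul(Rational(1, 8), Mul(-2, l)) = Mul(Rational(-1, 4), l))
Function('J')(q, T) = Rational(1, 13) (Function('J')(q, T) = Pow(Add(13, Mul(-6, 0)), -1) = Pow(Add(13, 0), -1) = Pow(13, -1) = Rational(1, 13))
Function('R')(L, c) = Rational(-525, 2) (Function('R')(L, c) = Mul(45, Rational(-35, 6)) = Rational(-525, 2))
Add(Function('R')(Function('J')(1, Function('y')(-5)), 31), 205) = Add(Rational(-525, 2), 205) = Rational(-115, 2)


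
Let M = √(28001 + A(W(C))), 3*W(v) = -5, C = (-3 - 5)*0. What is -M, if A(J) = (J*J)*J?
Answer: -√2267706/9 ≈ -167.32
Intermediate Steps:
C = 0 (C = -8*0 = 0)
W(v) = -5/3 (W(v) = (⅓)*(-5) = -5/3)
A(J) = J³ (A(J) = J²*J = J³)
M = √2267706/9 (M = √(28001 + (-5/3)³) = √(28001 - 125/27) = √(755902/27) = √2267706/9 ≈ 167.32)
-M = -√2267706/9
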